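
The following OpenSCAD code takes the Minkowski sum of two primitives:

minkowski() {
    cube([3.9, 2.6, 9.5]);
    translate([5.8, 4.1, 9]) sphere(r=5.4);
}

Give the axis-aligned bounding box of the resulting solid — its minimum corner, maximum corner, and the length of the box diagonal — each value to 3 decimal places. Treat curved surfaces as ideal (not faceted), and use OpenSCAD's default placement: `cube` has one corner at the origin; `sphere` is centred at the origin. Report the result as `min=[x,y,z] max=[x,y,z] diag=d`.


A = translate([5.8, 4.1, 9]) sphere(r=5.4) → bbox [0.4,-1.3,3.6] .. [11.2,9.5,14.4]
B = cube([3.9, 2.6, 9.5]) → bbox [0,0,0] .. [3.9,2.6,9.5]
lo = A.lo+B.lo = [0.4+0, -1.3+0, 3.6+0] = [0.400,-1.300,3.600]
hi = A.hi+B.hi = [11.2+3.9, 9.5+2.6, 14.4+9.5] = [15.100,12.100,23.900]
diag = √(14.7²+13.4²+20.3²) = √807.74 = 28.421

min=[0.400,-1.300,3.600] max=[15.100,12.100,23.900] diag=28.421


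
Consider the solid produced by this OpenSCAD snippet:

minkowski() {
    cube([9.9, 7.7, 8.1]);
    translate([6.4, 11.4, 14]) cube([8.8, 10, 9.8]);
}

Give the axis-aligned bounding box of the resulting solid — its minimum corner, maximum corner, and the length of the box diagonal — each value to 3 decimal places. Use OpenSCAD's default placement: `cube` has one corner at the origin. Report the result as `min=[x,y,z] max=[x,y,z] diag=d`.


min=[6.400,11.400,14.000] max=[25.100,29.100,31.900] diag=31.359

A = translate([6.4, 11.4, 14]) cube([8.8, 10, 9.8]) → bbox [6.4,11.4,14] .. [15.2,21.4,23.8]
B = cube([9.9, 7.7, 8.1]) → bbox [0,0,0] .. [9.9,7.7,8.1]
lo = A.lo+B.lo = [6.4+0, 11.4+0, 14+0] = [6.400,11.400,14.000]
hi = A.hi+B.hi = [15.2+9.9, 21.4+7.7, 23.8+8.1] = [25.100,29.100,31.900]
diag = √(18.7²+17.7²+17.9²) = √983.39 = 31.359


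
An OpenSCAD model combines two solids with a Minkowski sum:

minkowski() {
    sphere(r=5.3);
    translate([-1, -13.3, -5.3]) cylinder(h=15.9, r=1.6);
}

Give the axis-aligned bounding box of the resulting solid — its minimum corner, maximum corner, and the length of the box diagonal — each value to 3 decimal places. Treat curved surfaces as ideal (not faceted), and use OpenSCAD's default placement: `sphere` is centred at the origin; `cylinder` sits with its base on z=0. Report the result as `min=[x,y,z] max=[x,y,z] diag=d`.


min=[-7.900,-20.200,-10.600] max=[5.900,-6.400,15.900] diag=32.911

A = translate([-1, -13.3, -5.3]) cylinder(h=15.9, r=1.6) → bbox [-2.6,-14.9,-5.3] .. [0.6,-11.7,10.6]
B = sphere(r=5.3) → bbox [-5.3,-5.3,-5.3] .. [5.3,5.3,5.3]
lo = A.lo+B.lo = [-2.6-5.3, -14.9-5.3, -5.3-5.3] = [-7.900,-20.200,-10.600]
hi = A.hi+B.hi = [0.6+5.3, -11.7+5.3, 10.6+5.3] = [5.900,-6.400,15.900]
diag = √(13.8²+13.8²+26.5²) = √1083.13 = 32.911


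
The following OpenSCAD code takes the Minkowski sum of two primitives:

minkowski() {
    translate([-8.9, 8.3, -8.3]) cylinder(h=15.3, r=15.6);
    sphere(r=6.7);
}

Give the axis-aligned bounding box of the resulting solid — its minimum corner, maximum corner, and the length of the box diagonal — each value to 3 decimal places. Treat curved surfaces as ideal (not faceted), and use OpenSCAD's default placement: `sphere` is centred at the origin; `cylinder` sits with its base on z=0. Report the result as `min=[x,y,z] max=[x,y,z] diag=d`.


A = translate([-8.9, 8.3, -8.3]) cylinder(h=15.3, r=15.6) → bbox [-24.5,-7.3,-8.3] .. [6.7,23.9,7]
B = sphere(r=6.7) → bbox [-6.7,-6.7,-6.7] .. [6.7,6.7,6.7]
lo = A.lo+B.lo = [-24.5-6.7, -7.3-6.7, -8.3-6.7] = [-31.200,-14.000,-15.000]
hi = A.hi+B.hi = [6.7+6.7, 23.9+6.7, 7+6.7] = [13.400,30.600,13.700]
diag = √(44.6²+44.6²+28.7²) = √4802.01 = 69.297

min=[-31.200,-14.000,-15.000] max=[13.400,30.600,13.700] diag=69.297


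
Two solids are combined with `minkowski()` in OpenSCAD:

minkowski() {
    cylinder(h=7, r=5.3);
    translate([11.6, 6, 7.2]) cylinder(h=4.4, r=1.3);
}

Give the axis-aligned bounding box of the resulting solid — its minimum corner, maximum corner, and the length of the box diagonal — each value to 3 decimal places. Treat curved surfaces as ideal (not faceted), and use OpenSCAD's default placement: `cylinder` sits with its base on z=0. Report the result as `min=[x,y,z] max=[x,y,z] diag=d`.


A = translate([11.6, 6, 7.2]) cylinder(h=4.4, r=1.3) → bbox [10.3,4.7,7.2] .. [12.9,7.3,11.6]
B = cylinder(h=7, r=5.3) → bbox [-5.3,-5.3,0] .. [5.3,5.3,7]
lo = A.lo+B.lo = [10.3-5.3, 4.7-5.3, 7.2+0] = [5.000,-0.600,7.200]
hi = A.hi+B.hi = [12.9+5.3, 7.3+5.3, 11.6+7] = [18.200,12.600,18.600]
diag = √(13.2²+13.2²+11.4²) = √478.44 = 21.873

min=[5.000,-0.600,7.200] max=[18.200,12.600,18.600] diag=21.873


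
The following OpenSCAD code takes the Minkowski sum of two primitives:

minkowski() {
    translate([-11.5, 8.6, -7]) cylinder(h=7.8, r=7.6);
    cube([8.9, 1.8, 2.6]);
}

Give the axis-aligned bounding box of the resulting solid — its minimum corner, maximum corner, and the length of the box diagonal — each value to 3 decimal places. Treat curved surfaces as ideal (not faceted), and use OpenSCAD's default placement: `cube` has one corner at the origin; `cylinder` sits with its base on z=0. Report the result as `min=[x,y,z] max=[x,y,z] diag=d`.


min=[-19.100,1.000,-7.000] max=[5.000,18.000,3.400] diag=31.273

A = translate([-11.5, 8.6, -7]) cylinder(h=7.8, r=7.6) → bbox [-19.1,1,-7] .. [-3.9,16.2,0.8]
B = cube([8.9, 1.8, 2.6]) → bbox [0,0,0] .. [8.9,1.8,2.6]
lo = A.lo+B.lo = [-19.1+0, 1+0, -7+0] = [-19.100,1.000,-7.000]
hi = A.hi+B.hi = [-3.9+8.9, 16.2+1.8, 0.8+2.6] = [5.000,18.000,3.400]
diag = √(24.1²+17²+10.4²) = √977.97 = 31.273


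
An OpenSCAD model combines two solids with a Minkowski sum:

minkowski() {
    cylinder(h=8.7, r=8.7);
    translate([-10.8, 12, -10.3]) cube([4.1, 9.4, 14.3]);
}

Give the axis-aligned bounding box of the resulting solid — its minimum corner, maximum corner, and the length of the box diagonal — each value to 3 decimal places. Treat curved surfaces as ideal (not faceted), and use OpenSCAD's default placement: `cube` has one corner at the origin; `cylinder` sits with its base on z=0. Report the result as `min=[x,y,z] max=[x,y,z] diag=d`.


min=[-19.500,3.300,-10.300] max=[2.000,30.100,12.700] diag=41.346

A = translate([-10.8, 12, -10.3]) cube([4.1, 9.4, 14.3]) → bbox [-10.8,12,-10.3] .. [-6.7,21.4,4]
B = cylinder(h=8.7, r=8.7) → bbox [-8.7,-8.7,0] .. [8.7,8.7,8.7]
lo = A.lo+B.lo = [-10.8-8.7, 12-8.7, -10.3+0] = [-19.500,3.300,-10.300]
hi = A.hi+B.hi = [-6.7+8.7, 21.4+8.7, 4+8.7] = [2.000,30.100,12.700]
diag = √(21.5²+26.8²+23²) = √1709.49 = 41.346


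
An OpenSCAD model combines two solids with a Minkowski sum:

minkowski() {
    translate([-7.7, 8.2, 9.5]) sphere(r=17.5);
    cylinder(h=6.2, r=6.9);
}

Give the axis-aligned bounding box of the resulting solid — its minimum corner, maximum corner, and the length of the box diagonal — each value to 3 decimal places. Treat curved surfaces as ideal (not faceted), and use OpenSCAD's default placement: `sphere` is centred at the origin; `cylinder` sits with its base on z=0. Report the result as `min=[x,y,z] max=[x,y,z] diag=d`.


min=[-32.100,-16.200,-8.000] max=[16.700,32.600,33.200] diag=80.376

A = translate([-7.7, 8.2, 9.5]) sphere(r=17.5) → bbox [-25.2,-9.3,-8] .. [9.8,25.7,27]
B = cylinder(h=6.2, r=6.9) → bbox [-6.9,-6.9,0] .. [6.9,6.9,6.2]
lo = A.lo+B.lo = [-25.2-6.9, -9.3-6.9, -8+0] = [-32.100,-16.200,-8.000]
hi = A.hi+B.hi = [9.8+6.9, 25.7+6.9, 27+6.2] = [16.700,32.600,33.200]
diag = √(48.8²+48.8²+41.2²) = √6460.32 = 80.376


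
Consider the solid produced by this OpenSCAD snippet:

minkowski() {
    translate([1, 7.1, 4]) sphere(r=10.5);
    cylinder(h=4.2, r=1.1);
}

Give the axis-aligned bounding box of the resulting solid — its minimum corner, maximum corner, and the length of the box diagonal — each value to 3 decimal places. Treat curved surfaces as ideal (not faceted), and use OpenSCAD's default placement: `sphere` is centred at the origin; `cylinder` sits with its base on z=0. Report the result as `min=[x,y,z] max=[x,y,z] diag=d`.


A = translate([1, 7.1, 4]) sphere(r=10.5) → bbox [-9.5,-3.4,-6.5] .. [11.5,17.6,14.5]
B = cylinder(h=4.2, r=1.1) → bbox [-1.1,-1.1,0] .. [1.1,1.1,4.2]
lo = A.lo+B.lo = [-9.5-1.1, -3.4-1.1, -6.5+0] = [-10.600,-4.500,-6.500]
hi = A.hi+B.hi = [11.5+1.1, 17.6+1.1, 14.5+4.2] = [12.600,18.700,18.700]
diag = √(23.2²+23.2²+25.2²) = √1711.52 = 41.371

min=[-10.600,-4.500,-6.500] max=[12.600,18.700,18.700] diag=41.371


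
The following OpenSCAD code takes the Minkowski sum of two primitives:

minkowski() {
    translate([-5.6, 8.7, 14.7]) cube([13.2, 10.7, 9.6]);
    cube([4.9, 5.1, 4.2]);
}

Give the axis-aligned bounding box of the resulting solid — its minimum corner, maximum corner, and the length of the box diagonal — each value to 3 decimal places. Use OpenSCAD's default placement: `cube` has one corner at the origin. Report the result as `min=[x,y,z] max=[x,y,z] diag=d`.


A = translate([-5.6, 8.7, 14.7]) cube([13.2, 10.7, 9.6]) → bbox [-5.6,8.7,14.7] .. [7.6,19.4,24.3]
B = cube([4.9, 5.1, 4.2]) → bbox [0,0,0] .. [4.9,5.1,4.2]
lo = A.lo+B.lo = [-5.6+0, 8.7+0, 14.7+0] = [-5.600,8.700,14.700]
hi = A.hi+B.hi = [7.6+4.9, 19.4+5.1, 24.3+4.2] = [12.500,24.500,28.500]
diag = √(18.1²+15.8²+13.8²) = √767.69 = 27.707

min=[-5.600,8.700,14.700] max=[12.500,24.500,28.500] diag=27.707


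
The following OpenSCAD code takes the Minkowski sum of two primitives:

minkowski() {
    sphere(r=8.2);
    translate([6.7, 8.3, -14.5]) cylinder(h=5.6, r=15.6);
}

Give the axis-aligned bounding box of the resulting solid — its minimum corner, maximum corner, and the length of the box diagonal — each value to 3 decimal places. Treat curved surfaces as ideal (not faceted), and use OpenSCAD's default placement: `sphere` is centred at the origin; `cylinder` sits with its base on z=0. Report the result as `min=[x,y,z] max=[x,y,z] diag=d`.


A = translate([6.7, 8.3, -14.5]) cylinder(h=5.6, r=15.6) → bbox [-8.9,-7.3,-14.5] .. [22.3,23.9,-8.9]
B = sphere(r=8.2) → bbox [-8.2,-8.2,-8.2] .. [8.2,8.2,8.2]
lo = A.lo+B.lo = [-8.9-8.2, -7.3-8.2, -14.5-8.2] = [-17.100,-15.500,-22.700]
hi = A.hi+B.hi = [22.3+8.2, 23.9+8.2, -8.9+8.2] = [30.500,32.100,-0.700]
diag = √(47.6²+47.6²+22²) = √5015.52 = 70.820

min=[-17.100,-15.500,-22.700] max=[30.500,32.100,-0.700] diag=70.820


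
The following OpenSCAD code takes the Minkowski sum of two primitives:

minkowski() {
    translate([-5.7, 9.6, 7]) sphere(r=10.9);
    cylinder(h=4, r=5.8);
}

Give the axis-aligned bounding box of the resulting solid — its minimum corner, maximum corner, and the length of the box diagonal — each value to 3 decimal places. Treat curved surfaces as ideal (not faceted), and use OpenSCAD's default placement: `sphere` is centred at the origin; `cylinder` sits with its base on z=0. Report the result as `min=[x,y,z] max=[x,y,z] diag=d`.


A = translate([-5.7, 9.6, 7]) sphere(r=10.9) → bbox [-16.6,-1.3,-3.9] .. [5.2,20.5,17.9]
B = cylinder(h=4, r=5.8) → bbox [-5.8,-5.8,0] .. [5.8,5.8,4]
lo = A.lo+B.lo = [-16.6-5.8, -1.3-5.8, -3.9+0] = [-22.400,-7.100,-3.900]
hi = A.hi+B.hi = [5.2+5.8, 20.5+5.8, 17.9+4] = [11.000,26.300,21.900]
diag = √(33.4²+33.4²+25.8²) = √2896.76 = 53.822

min=[-22.400,-7.100,-3.900] max=[11.000,26.300,21.900] diag=53.822


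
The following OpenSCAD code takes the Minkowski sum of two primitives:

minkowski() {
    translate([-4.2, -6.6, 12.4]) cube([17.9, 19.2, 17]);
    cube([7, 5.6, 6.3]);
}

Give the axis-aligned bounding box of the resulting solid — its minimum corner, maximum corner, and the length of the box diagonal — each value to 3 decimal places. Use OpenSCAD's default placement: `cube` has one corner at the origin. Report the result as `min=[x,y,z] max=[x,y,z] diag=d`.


A = translate([-4.2, -6.6, 12.4]) cube([17.9, 19.2, 17]) → bbox [-4.2,-6.6,12.4] .. [13.7,12.6,29.4]
B = cube([7, 5.6, 6.3]) → bbox [0,0,0] .. [7,5.6,6.3]
lo = A.lo+B.lo = [-4.2+0, -6.6+0, 12.4+0] = [-4.200,-6.600,12.400]
hi = A.hi+B.hi = [13.7+7, 12.6+5.6, 29.4+6.3] = [20.700,18.200,35.700]
diag = √(24.9²+24.8²+23.3²) = √1777.94 = 42.166

min=[-4.200,-6.600,12.400] max=[20.700,18.200,35.700] diag=42.166


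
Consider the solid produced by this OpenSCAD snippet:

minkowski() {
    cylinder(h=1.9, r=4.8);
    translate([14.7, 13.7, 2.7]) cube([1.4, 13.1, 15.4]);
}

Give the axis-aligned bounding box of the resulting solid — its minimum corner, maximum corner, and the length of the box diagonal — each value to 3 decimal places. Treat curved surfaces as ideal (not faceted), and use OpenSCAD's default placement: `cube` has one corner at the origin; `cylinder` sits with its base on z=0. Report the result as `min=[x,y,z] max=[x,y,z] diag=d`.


A = translate([14.7, 13.7, 2.7]) cube([1.4, 13.1, 15.4]) → bbox [14.7,13.7,2.7] .. [16.1,26.8,18.1]
B = cylinder(h=1.9, r=4.8) → bbox [-4.8,-4.8,0] .. [4.8,4.8,1.9]
lo = A.lo+B.lo = [14.7-4.8, 13.7-4.8, 2.7+0] = [9.900,8.900,2.700]
hi = A.hi+B.hi = [16.1+4.8, 26.8+4.8, 18.1+1.9] = [20.900,31.600,20.000]
diag = √(11²+22.7²+17.3²) = √935.58 = 30.587

min=[9.900,8.900,2.700] max=[20.900,31.600,20.000] diag=30.587


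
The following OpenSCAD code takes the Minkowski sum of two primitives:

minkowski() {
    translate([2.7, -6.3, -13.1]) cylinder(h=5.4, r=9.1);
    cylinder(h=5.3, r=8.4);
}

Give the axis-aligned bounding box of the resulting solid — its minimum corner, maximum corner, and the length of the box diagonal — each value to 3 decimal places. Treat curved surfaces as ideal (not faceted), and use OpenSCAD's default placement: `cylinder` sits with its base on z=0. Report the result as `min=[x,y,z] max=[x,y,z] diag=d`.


min=[-14.800,-23.800,-13.100] max=[20.200,11.200,-2.400] diag=50.641

A = translate([2.7, -6.3, -13.1]) cylinder(h=5.4, r=9.1) → bbox [-6.4,-15.4,-13.1] .. [11.8,2.8,-7.7]
B = cylinder(h=5.3, r=8.4) → bbox [-8.4,-8.4,0] .. [8.4,8.4,5.3]
lo = A.lo+B.lo = [-6.4-8.4, -15.4-8.4, -13.1+0] = [-14.800,-23.800,-13.100]
hi = A.hi+B.hi = [11.8+8.4, 2.8+8.4, -7.7+5.3] = [20.200,11.200,-2.400]
diag = √(35²+35²+10.7²) = √2564.49 = 50.641


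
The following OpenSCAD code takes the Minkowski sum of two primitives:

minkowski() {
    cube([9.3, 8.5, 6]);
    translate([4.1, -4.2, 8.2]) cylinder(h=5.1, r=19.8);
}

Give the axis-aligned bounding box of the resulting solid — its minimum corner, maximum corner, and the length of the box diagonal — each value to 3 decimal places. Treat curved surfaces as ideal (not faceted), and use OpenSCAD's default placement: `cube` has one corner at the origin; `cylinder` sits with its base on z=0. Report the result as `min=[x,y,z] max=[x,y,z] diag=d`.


A = translate([4.1, -4.2, 8.2]) cylinder(h=5.1, r=19.8) → bbox [-15.7,-24,8.2] .. [23.9,15.6,13.3]
B = cube([9.3, 8.5, 6]) → bbox [0,0,0] .. [9.3,8.5,6]
lo = A.lo+B.lo = [-15.7+0, -24+0, 8.2+0] = [-15.700,-24.000,8.200]
hi = A.hi+B.hi = [23.9+9.3, 15.6+8.5, 13.3+6] = [33.200,24.100,19.300]
diag = √(48.9²+48.1²+11.1²) = √4828.03 = 69.484

min=[-15.700,-24.000,8.200] max=[33.200,24.100,19.300] diag=69.484


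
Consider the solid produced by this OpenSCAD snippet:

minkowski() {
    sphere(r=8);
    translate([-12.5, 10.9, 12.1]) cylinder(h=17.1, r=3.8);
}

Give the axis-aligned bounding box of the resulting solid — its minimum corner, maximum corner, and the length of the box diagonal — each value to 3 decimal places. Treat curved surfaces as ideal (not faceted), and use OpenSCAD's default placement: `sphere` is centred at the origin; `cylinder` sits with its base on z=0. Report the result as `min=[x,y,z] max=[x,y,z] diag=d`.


A = translate([-12.5, 10.9, 12.1]) cylinder(h=17.1, r=3.8) → bbox [-16.3,7.1,12.1] .. [-8.7,14.7,29.2]
B = sphere(r=8) → bbox [-8,-8,-8] .. [8,8,8]
lo = A.lo+B.lo = [-16.3-8, 7.1-8, 12.1-8] = [-24.300,-0.900,4.100]
hi = A.hi+B.hi = [-8.7+8, 14.7+8, 29.2+8] = [-0.700,22.700,37.200]
diag = √(23.6²+23.6²+33.1²) = √2209.53 = 47.006

min=[-24.300,-0.900,4.100] max=[-0.700,22.700,37.200] diag=47.006


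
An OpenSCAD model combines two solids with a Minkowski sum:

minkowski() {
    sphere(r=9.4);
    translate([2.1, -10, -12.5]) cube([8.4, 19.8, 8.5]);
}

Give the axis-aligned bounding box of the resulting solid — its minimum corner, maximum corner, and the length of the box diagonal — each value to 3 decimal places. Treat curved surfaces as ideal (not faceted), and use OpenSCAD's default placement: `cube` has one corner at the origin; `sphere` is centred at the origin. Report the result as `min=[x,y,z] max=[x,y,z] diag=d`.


min=[-7.300,-19.400,-21.900] max=[19.900,19.200,5.400] diag=54.544

A = translate([2.1, -10, -12.5]) cube([8.4, 19.8, 8.5]) → bbox [2.1,-10,-12.5] .. [10.5,9.8,-4]
B = sphere(r=9.4) → bbox [-9.4,-9.4,-9.4] .. [9.4,9.4,9.4]
lo = A.lo+B.lo = [2.1-9.4, -10-9.4, -12.5-9.4] = [-7.300,-19.400,-21.900]
hi = A.hi+B.hi = [10.5+9.4, 9.8+9.4, -4+9.4] = [19.900,19.200,5.400]
diag = √(27.2²+38.6²+27.3²) = √2975.09 = 54.544


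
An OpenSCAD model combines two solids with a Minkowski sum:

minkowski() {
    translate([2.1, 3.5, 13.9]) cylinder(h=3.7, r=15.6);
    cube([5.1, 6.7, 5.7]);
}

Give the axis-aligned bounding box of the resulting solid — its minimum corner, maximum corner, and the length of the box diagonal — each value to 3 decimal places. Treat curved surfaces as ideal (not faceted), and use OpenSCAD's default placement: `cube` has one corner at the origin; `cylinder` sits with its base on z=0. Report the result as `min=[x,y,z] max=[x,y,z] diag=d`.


min=[-13.500,-12.100,13.900] max=[22.800,25.800,23.300] diag=53.315

A = translate([2.1, 3.5, 13.9]) cylinder(h=3.7, r=15.6) → bbox [-13.5,-12.1,13.9] .. [17.7,19.1,17.6]
B = cube([5.1, 6.7, 5.7]) → bbox [0,0,0] .. [5.1,6.7,5.7]
lo = A.lo+B.lo = [-13.5+0, -12.1+0, 13.9+0] = [-13.500,-12.100,13.900]
hi = A.hi+B.hi = [17.7+5.1, 19.1+6.7, 17.6+5.7] = [22.800,25.800,23.300]
diag = √(36.3²+37.9²+9.4²) = √2842.46 = 53.315


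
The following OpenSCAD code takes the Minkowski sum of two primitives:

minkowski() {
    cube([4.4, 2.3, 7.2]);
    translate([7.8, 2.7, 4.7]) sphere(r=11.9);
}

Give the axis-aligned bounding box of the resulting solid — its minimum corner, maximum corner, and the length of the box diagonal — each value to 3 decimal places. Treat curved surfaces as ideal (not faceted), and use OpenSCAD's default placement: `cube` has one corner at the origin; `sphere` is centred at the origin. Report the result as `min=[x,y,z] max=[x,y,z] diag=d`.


A = translate([7.8, 2.7, 4.7]) sphere(r=11.9) → bbox [-4.1,-9.2,-7.2] .. [19.7,14.6,16.6]
B = cube([4.4, 2.3, 7.2]) → bbox [0,0,0] .. [4.4,2.3,7.2]
lo = A.lo+B.lo = [-4.1+0, -9.2+0, -7.2+0] = [-4.100,-9.200,-7.200]
hi = A.hi+B.hi = [19.7+4.4, 14.6+2.3, 16.6+7.2] = [24.100,16.900,23.800]
diag = √(28.2²+26.1²+31²) = √2437.45 = 49.371

min=[-4.100,-9.200,-7.200] max=[24.100,16.900,23.800] diag=49.371


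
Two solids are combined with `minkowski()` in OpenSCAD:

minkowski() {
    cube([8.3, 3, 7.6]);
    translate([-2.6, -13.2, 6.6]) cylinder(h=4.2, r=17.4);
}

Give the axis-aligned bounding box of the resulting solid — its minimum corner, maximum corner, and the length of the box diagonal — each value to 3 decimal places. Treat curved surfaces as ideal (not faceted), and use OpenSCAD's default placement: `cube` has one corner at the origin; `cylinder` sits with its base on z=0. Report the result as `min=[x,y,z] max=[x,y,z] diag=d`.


A = translate([-2.6, -13.2, 6.6]) cylinder(h=4.2, r=17.4) → bbox [-20,-30.6,6.6] .. [14.8,4.2,10.8]
B = cube([8.3, 3, 7.6]) → bbox [0,0,0] .. [8.3,3,7.6]
lo = A.lo+B.lo = [-20+0, -30.6+0, 6.6+0] = [-20.000,-30.600,6.600]
hi = A.hi+B.hi = [14.8+8.3, 4.2+3, 10.8+7.6] = [23.100,7.200,18.400]
diag = √(43.1²+37.8²+11.8²) = √3425.69 = 58.529

min=[-20.000,-30.600,6.600] max=[23.100,7.200,18.400] diag=58.529


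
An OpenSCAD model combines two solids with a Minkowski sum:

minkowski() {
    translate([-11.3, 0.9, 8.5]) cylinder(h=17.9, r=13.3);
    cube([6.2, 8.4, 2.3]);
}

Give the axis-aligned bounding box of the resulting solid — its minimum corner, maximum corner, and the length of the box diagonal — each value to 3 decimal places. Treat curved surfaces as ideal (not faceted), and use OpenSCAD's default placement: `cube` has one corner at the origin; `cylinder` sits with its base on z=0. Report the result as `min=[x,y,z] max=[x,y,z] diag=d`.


min=[-24.600,-12.400,8.500] max=[8.200,22.600,28.700] diag=52.047

A = translate([-11.3, 0.9, 8.5]) cylinder(h=17.9, r=13.3) → bbox [-24.6,-12.4,8.5] .. [2,14.2,26.4]
B = cube([6.2, 8.4, 2.3]) → bbox [0,0,0] .. [6.2,8.4,2.3]
lo = A.lo+B.lo = [-24.6+0, -12.4+0, 8.5+0] = [-24.600,-12.400,8.500]
hi = A.hi+B.hi = [2+6.2, 14.2+8.4, 26.4+2.3] = [8.200,22.600,28.700]
diag = √(32.8²+35²+20.2²) = √2708.88 = 52.047


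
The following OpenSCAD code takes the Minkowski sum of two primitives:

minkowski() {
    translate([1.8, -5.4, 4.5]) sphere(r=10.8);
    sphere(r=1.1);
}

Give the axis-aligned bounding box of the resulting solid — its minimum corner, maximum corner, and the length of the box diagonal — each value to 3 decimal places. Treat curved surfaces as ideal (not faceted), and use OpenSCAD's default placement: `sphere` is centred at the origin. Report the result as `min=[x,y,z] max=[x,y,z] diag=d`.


A = translate([1.8, -5.4, 4.5]) sphere(r=10.8) → bbox [-9,-16.2,-6.3] .. [12.6,5.4,15.3]
B = sphere(r=1.1) → bbox [-1.1,-1.1,-1.1] .. [1.1,1.1,1.1]
lo = A.lo+B.lo = [-9-1.1, -16.2-1.1, -6.3-1.1] = [-10.100,-17.300,-7.400]
hi = A.hi+B.hi = [12.6+1.1, 5.4+1.1, 15.3+1.1] = [13.700,6.500,16.400]
diag = √(23.8²+23.8²+23.8²) = √1699.32 = 41.223

min=[-10.100,-17.300,-7.400] max=[13.700,6.500,16.400] diag=41.223


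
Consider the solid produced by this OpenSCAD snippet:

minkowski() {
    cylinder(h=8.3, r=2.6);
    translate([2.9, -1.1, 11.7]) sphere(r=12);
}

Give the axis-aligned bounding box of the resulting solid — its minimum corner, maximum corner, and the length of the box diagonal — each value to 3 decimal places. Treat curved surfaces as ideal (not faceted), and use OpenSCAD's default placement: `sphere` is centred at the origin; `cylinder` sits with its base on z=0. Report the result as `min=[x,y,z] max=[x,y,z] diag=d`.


A = translate([2.9, -1.1, 11.7]) sphere(r=12) → bbox [-9.1,-13.1,-0.3] .. [14.9,10.9,23.7]
B = cylinder(h=8.3, r=2.6) → bbox [-2.6,-2.6,0] .. [2.6,2.6,8.3]
lo = A.lo+B.lo = [-9.1-2.6, -13.1-2.6, -0.3+0] = [-11.700,-15.700,-0.300]
hi = A.hi+B.hi = [14.9+2.6, 10.9+2.6, 23.7+8.3] = [17.500,13.500,32.000]
diag = √(29.2²+29.2²+32.3²) = √2748.57 = 52.427

min=[-11.700,-15.700,-0.300] max=[17.500,13.500,32.000] diag=52.427


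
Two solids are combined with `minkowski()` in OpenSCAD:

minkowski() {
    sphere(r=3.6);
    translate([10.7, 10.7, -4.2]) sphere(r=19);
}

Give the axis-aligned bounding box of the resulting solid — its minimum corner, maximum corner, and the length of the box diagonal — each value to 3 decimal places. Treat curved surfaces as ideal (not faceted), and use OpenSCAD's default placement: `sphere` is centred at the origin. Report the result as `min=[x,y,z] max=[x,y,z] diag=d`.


min=[-11.900,-11.900,-26.800] max=[33.300,33.300,18.400] diag=78.289

A = translate([10.7, 10.7, -4.2]) sphere(r=19) → bbox [-8.3,-8.3,-23.2] .. [29.7,29.7,14.8]
B = sphere(r=3.6) → bbox [-3.6,-3.6,-3.6] .. [3.6,3.6,3.6]
lo = A.lo+B.lo = [-8.3-3.6, -8.3-3.6, -23.2-3.6] = [-11.900,-11.900,-26.800]
hi = A.hi+B.hi = [29.7+3.6, 29.7+3.6, 14.8+3.6] = [33.300,33.300,18.400]
diag = √(45.2²+45.2²+45.2²) = √6129.12 = 78.289


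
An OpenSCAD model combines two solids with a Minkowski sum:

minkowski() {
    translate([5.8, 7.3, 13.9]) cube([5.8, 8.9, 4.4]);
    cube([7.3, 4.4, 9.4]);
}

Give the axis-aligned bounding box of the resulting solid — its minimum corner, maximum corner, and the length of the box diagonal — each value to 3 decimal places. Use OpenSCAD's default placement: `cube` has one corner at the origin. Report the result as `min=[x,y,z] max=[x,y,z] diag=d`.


A = translate([5.8, 7.3, 13.9]) cube([5.8, 8.9, 4.4]) → bbox [5.8,7.3,13.9] .. [11.6,16.2,18.3]
B = cube([7.3, 4.4, 9.4]) → bbox [0,0,0] .. [7.3,4.4,9.4]
lo = A.lo+B.lo = [5.8+0, 7.3+0, 13.9+0] = [5.800,7.300,13.900]
hi = A.hi+B.hi = [11.6+7.3, 16.2+4.4, 18.3+9.4] = [18.900,20.600,27.700]
diag = √(13.1²+13.3²+13.8²) = √538.94 = 23.215

min=[5.800,7.300,13.900] max=[18.900,20.600,27.700] diag=23.215


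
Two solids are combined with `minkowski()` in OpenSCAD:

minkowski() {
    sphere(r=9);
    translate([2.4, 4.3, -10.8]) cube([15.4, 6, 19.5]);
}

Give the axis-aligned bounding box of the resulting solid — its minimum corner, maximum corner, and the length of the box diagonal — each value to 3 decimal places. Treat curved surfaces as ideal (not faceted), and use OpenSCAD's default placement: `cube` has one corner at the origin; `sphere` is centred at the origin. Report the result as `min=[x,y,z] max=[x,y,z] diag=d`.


A = translate([2.4, 4.3, -10.8]) cube([15.4, 6, 19.5]) → bbox [2.4,4.3,-10.8] .. [17.8,10.3,8.7]
B = sphere(r=9) → bbox [-9,-9,-9] .. [9,9,9]
lo = A.lo+B.lo = [2.4-9, 4.3-9, -10.8-9] = [-6.600,-4.700,-19.800]
hi = A.hi+B.hi = [17.8+9, 10.3+9, 8.7+9] = [26.800,19.300,17.700]
diag = √(33.4²+24²+37.5²) = √3097.81 = 55.658

min=[-6.600,-4.700,-19.800] max=[26.800,19.300,17.700] diag=55.658


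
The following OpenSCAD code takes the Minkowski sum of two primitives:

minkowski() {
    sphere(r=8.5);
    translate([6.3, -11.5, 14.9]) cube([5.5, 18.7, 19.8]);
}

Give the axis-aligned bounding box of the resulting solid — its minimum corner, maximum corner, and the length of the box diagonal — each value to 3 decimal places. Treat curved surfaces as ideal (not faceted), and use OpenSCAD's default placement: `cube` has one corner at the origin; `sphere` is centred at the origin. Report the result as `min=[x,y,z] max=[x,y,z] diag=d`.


min=[-2.200,-20.000,6.400] max=[20.300,15.700,43.200] diag=55.991

A = translate([6.3, -11.5, 14.9]) cube([5.5, 18.7, 19.8]) → bbox [6.3,-11.5,14.9] .. [11.8,7.2,34.7]
B = sphere(r=8.5) → bbox [-8.5,-8.5,-8.5] .. [8.5,8.5,8.5]
lo = A.lo+B.lo = [6.3-8.5, -11.5-8.5, 14.9-8.5] = [-2.200,-20.000,6.400]
hi = A.hi+B.hi = [11.8+8.5, 7.2+8.5, 34.7+8.5] = [20.300,15.700,43.200]
diag = √(22.5²+35.7²+36.8²) = √3134.98 = 55.991


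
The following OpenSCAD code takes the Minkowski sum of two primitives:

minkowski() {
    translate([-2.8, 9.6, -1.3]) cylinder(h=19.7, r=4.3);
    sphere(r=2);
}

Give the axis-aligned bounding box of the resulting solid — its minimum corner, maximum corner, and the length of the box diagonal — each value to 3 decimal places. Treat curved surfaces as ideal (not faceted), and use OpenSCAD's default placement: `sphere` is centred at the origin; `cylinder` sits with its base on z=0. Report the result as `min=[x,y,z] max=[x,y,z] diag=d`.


A = translate([-2.8, 9.6, -1.3]) cylinder(h=19.7, r=4.3) → bbox [-7.1,5.3,-1.3] .. [1.5,13.9,18.4]
B = sphere(r=2) → bbox [-2,-2,-2] .. [2,2,2]
lo = A.lo+B.lo = [-7.1-2, 5.3-2, -1.3-2] = [-9.100,3.300,-3.300]
hi = A.hi+B.hi = [1.5+2, 13.9+2, 18.4+2] = [3.500,15.900,20.400]
diag = √(12.6²+12.6²+23.7²) = √879.21 = 29.651

min=[-9.100,3.300,-3.300] max=[3.500,15.900,20.400] diag=29.651


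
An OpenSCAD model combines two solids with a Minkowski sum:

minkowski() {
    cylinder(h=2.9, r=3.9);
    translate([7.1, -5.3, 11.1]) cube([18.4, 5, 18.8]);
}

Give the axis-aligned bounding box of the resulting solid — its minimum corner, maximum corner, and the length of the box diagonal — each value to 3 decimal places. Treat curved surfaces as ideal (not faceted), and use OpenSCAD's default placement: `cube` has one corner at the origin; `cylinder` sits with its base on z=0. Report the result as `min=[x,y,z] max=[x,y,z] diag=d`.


min=[3.200,-9.200,11.100] max=[29.400,3.600,32.800] diag=36.348

A = translate([7.1, -5.3, 11.1]) cube([18.4, 5, 18.8]) → bbox [7.1,-5.3,11.1] .. [25.5,-0.3,29.9]
B = cylinder(h=2.9, r=3.9) → bbox [-3.9,-3.9,0] .. [3.9,3.9,2.9]
lo = A.lo+B.lo = [7.1-3.9, -5.3-3.9, 11.1+0] = [3.200,-9.200,11.100]
hi = A.hi+B.hi = [25.5+3.9, -0.3+3.9, 29.9+2.9] = [29.400,3.600,32.800]
diag = √(26.2²+12.8²+21.7²) = √1321.17 = 36.348


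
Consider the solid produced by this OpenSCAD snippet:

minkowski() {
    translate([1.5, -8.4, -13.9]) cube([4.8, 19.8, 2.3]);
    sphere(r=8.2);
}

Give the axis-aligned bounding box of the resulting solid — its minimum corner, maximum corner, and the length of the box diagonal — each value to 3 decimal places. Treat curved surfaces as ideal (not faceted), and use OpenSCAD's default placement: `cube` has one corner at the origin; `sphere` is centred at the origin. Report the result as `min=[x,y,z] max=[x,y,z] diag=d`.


A = translate([1.5, -8.4, -13.9]) cube([4.8, 19.8, 2.3]) → bbox [1.5,-8.4,-13.9] .. [6.3,11.4,-11.6]
B = sphere(r=8.2) → bbox [-8.2,-8.2,-8.2] .. [8.2,8.2,8.2]
lo = A.lo+B.lo = [1.5-8.2, -8.4-8.2, -13.9-8.2] = [-6.700,-16.600,-22.100]
hi = A.hi+B.hi = [6.3+8.2, 11.4+8.2, -11.6+8.2] = [14.500,19.600,-3.400]
diag = √(21.2²+36.2²+18.7²) = √2109.57 = 45.930

min=[-6.700,-16.600,-22.100] max=[14.500,19.600,-3.400] diag=45.930


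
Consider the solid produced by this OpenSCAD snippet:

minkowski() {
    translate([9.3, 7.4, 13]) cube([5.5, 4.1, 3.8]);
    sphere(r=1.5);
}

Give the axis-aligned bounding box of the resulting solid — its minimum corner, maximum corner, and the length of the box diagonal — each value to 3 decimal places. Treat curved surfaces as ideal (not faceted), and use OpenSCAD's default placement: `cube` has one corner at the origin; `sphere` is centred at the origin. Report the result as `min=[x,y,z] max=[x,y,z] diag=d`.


min=[7.800,5.900,11.500] max=[16.300,13.000,18.300] diag=12.996

A = translate([9.3, 7.4, 13]) cube([5.5, 4.1, 3.8]) → bbox [9.3,7.4,13] .. [14.8,11.5,16.8]
B = sphere(r=1.5) → bbox [-1.5,-1.5,-1.5] .. [1.5,1.5,1.5]
lo = A.lo+B.lo = [9.3-1.5, 7.4-1.5, 13-1.5] = [7.800,5.900,11.500]
hi = A.hi+B.hi = [14.8+1.5, 11.5+1.5, 16.8+1.5] = [16.300,13.000,18.300]
diag = √(8.5²+7.1²+6.8²) = √168.9 = 12.996


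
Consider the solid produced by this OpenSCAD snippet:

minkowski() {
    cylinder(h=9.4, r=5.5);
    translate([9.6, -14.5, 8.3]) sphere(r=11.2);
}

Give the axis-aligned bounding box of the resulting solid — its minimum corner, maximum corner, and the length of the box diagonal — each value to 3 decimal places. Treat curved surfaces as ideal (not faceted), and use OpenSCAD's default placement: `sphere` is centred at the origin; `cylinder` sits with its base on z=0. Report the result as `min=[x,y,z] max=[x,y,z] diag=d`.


min=[-7.100,-31.200,-2.900] max=[26.300,2.200,28.900] diag=56.942

A = translate([9.6, -14.5, 8.3]) sphere(r=11.2) → bbox [-1.6,-25.7,-2.9] .. [20.8,-3.3,19.5]
B = cylinder(h=9.4, r=5.5) → bbox [-5.5,-5.5,0] .. [5.5,5.5,9.4]
lo = A.lo+B.lo = [-1.6-5.5, -25.7-5.5, -2.9+0] = [-7.100,-31.200,-2.900]
hi = A.hi+B.hi = [20.8+5.5, -3.3+5.5, 19.5+9.4] = [26.300,2.200,28.900]
diag = √(33.4²+33.4²+31.8²) = √3242.36 = 56.942


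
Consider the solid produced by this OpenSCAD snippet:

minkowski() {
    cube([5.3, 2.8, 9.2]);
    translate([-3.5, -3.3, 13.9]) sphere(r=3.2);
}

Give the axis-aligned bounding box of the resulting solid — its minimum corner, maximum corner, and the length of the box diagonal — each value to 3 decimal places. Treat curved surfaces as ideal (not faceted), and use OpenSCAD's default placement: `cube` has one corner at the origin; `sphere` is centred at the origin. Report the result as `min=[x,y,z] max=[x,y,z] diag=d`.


min=[-6.700,-6.500,10.700] max=[5.000,2.700,26.300] diag=21.561

A = translate([-3.5, -3.3, 13.9]) sphere(r=3.2) → bbox [-6.7,-6.5,10.7] .. [-0.3,-0.1,17.1]
B = cube([5.3, 2.8, 9.2]) → bbox [0,0,0] .. [5.3,2.8,9.2]
lo = A.lo+B.lo = [-6.7+0, -6.5+0, 10.7+0] = [-6.700,-6.500,10.700]
hi = A.hi+B.hi = [-0.3+5.3, -0.1+2.8, 17.1+9.2] = [5.000,2.700,26.300]
diag = √(11.7²+9.2²+15.6²) = √464.89 = 21.561


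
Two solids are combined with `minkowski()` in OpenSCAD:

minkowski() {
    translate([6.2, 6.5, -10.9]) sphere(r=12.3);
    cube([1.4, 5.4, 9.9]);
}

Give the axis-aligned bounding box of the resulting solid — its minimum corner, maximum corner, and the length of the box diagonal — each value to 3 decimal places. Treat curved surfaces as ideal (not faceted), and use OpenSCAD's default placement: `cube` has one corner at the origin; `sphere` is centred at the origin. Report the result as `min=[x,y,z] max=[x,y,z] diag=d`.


A = translate([6.2, 6.5, -10.9]) sphere(r=12.3) → bbox [-6.1,-5.8,-23.2] .. [18.5,18.8,1.4]
B = cube([1.4, 5.4, 9.9]) → bbox [0,0,0] .. [1.4,5.4,9.9]
lo = A.lo+B.lo = [-6.1+0, -5.8+0, -23.2+0] = [-6.100,-5.800,-23.200]
hi = A.hi+B.hi = [18.5+1.4, 18.8+5.4, 1.4+9.9] = [19.900,24.200,11.300]
diag = √(26²+30²+34.5²) = √2766.25 = 52.595

min=[-6.100,-5.800,-23.200] max=[19.900,24.200,11.300] diag=52.595


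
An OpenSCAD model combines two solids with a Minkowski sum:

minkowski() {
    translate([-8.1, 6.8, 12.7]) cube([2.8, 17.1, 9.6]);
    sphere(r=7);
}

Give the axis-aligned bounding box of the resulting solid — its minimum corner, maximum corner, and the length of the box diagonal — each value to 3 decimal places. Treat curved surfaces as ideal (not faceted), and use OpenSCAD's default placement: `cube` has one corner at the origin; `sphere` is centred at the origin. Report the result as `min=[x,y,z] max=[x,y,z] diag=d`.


A = translate([-8.1, 6.8, 12.7]) cube([2.8, 17.1, 9.6]) → bbox [-8.1,6.8,12.7] .. [-5.3,23.9,22.3]
B = sphere(r=7) → bbox [-7,-7,-7] .. [7,7,7]
lo = A.lo+B.lo = [-8.1-7, 6.8-7, 12.7-7] = [-15.100,-0.200,5.700]
hi = A.hi+B.hi = [-5.3+7, 23.9+7, 22.3+7] = [1.700,30.900,29.300]
diag = √(16.8²+31.1²+23.6²) = √1806.41 = 42.502

min=[-15.100,-0.200,5.700] max=[1.700,30.900,29.300] diag=42.502


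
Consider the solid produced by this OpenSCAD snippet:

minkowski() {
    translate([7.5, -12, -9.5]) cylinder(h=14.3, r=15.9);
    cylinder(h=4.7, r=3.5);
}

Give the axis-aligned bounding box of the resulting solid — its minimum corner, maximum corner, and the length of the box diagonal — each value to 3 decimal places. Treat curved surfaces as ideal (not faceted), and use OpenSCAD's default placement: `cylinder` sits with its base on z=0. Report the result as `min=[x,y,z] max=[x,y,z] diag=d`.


min=[-11.900,-31.400,-9.500] max=[26.900,7.400,9.500] diag=58.068

A = translate([7.5, -12, -9.5]) cylinder(h=14.3, r=15.9) → bbox [-8.4,-27.9,-9.5] .. [23.4,3.9,4.8]
B = cylinder(h=4.7, r=3.5) → bbox [-3.5,-3.5,0] .. [3.5,3.5,4.7]
lo = A.lo+B.lo = [-8.4-3.5, -27.9-3.5, -9.5+0] = [-11.900,-31.400,-9.500]
hi = A.hi+B.hi = [23.4+3.5, 3.9+3.5, 4.8+4.7] = [26.900,7.400,9.500]
diag = √(38.8²+38.8²+19²) = √3371.88 = 58.068


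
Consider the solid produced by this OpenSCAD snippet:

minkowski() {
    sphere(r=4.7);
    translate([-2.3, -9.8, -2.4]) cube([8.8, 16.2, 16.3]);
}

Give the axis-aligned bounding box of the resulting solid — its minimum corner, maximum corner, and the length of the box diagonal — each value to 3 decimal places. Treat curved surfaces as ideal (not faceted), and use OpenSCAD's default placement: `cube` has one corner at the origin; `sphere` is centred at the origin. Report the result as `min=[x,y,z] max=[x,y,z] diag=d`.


A = translate([-2.3, -9.8, -2.4]) cube([8.8, 16.2, 16.3]) → bbox [-2.3,-9.8,-2.4] .. [6.5,6.4,13.9]
B = sphere(r=4.7) → bbox [-4.7,-4.7,-4.7] .. [4.7,4.7,4.7]
lo = A.lo+B.lo = [-2.3-4.7, -9.8-4.7, -2.4-4.7] = [-7.000,-14.500,-7.100]
hi = A.hi+B.hi = [6.5+4.7, 6.4+4.7, 13.9+4.7] = [11.200,11.100,18.600]
diag = √(18.2²+25.6²+25.7²) = √1647.09 = 40.584

min=[-7.000,-14.500,-7.100] max=[11.200,11.100,18.600] diag=40.584


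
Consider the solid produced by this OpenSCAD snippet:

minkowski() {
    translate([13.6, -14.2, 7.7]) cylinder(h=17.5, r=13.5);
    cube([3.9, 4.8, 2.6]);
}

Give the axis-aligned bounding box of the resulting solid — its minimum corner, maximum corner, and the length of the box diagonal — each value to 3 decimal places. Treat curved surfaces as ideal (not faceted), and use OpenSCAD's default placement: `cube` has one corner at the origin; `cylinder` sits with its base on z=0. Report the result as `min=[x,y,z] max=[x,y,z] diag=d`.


A = translate([13.6, -14.2, 7.7]) cylinder(h=17.5, r=13.5) → bbox [0.1,-27.7,7.7] .. [27.1,-0.7,25.2]
B = cube([3.9, 4.8, 2.6]) → bbox [0,0,0] .. [3.9,4.8,2.6]
lo = A.lo+B.lo = [0.1+0, -27.7+0, 7.7+0] = [0.100,-27.700,7.700]
hi = A.hi+B.hi = [27.1+3.9, -0.7+4.8, 25.2+2.6] = [31.000,4.100,27.800]
diag = √(30.9²+31.8²+20.1²) = √2370.06 = 48.683

min=[0.100,-27.700,7.700] max=[31.000,4.100,27.800] diag=48.683


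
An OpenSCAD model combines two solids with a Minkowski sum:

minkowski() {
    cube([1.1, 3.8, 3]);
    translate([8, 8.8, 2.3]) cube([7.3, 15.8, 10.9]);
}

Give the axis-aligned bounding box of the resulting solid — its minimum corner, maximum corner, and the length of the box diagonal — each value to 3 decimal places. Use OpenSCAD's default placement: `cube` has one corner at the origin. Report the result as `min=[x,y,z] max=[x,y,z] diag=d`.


min=[8.000,8.800,2.300] max=[16.400,28.400,16.200] diag=25.454

A = translate([8, 8.8, 2.3]) cube([7.3, 15.8, 10.9]) → bbox [8,8.8,2.3] .. [15.3,24.6,13.2]
B = cube([1.1, 3.8, 3]) → bbox [0,0,0] .. [1.1,3.8,3]
lo = A.lo+B.lo = [8+0, 8.8+0, 2.3+0] = [8.000,8.800,2.300]
hi = A.hi+B.hi = [15.3+1.1, 24.6+3.8, 13.2+3] = [16.400,28.400,16.200]
diag = √(8.4²+19.6²+13.9²) = √647.93 = 25.454


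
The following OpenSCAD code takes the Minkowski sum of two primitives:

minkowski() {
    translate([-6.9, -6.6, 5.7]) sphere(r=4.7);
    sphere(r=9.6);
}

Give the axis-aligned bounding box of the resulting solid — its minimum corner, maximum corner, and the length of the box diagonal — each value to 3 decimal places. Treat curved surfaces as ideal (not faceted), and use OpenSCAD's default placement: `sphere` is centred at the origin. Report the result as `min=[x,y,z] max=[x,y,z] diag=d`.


min=[-21.200,-20.900,-8.600] max=[7.400,7.700,20.000] diag=49.537

A = translate([-6.9, -6.6, 5.7]) sphere(r=4.7) → bbox [-11.6,-11.3,1] .. [-2.2,-1.9,10.4]
B = sphere(r=9.6) → bbox [-9.6,-9.6,-9.6] .. [9.6,9.6,9.6]
lo = A.lo+B.lo = [-11.6-9.6, -11.3-9.6, 1-9.6] = [-21.200,-20.900,-8.600]
hi = A.hi+B.hi = [-2.2+9.6, -1.9+9.6, 10.4+9.6] = [7.400,7.700,20.000]
diag = √(28.6²+28.6²+28.6²) = √2453.88 = 49.537


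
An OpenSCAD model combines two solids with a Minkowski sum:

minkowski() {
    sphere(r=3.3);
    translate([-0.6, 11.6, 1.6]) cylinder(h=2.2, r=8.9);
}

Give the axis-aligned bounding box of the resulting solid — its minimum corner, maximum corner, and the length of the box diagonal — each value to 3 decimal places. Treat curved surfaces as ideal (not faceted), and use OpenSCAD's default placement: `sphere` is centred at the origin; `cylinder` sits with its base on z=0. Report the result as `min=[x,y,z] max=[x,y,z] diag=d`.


A = translate([-0.6, 11.6, 1.6]) cylinder(h=2.2, r=8.9) → bbox [-9.5,2.7,1.6] .. [8.3,20.5,3.8]
B = sphere(r=3.3) → bbox [-3.3,-3.3,-3.3] .. [3.3,3.3,3.3]
lo = A.lo+B.lo = [-9.5-3.3, 2.7-3.3, 1.6-3.3] = [-12.800,-0.600,-1.700]
hi = A.hi+B.hi = [8.3+3.3, 20.5+3.3, 3.8+3.3] = [11.600,23.800,7.100]
diag = √(24.4²+24.4²+8.8²) = √1268.16 = 35.611

min=[-12.800,-0.600,-1.700] max=[11.600,23.800,7.100] diag=35.611


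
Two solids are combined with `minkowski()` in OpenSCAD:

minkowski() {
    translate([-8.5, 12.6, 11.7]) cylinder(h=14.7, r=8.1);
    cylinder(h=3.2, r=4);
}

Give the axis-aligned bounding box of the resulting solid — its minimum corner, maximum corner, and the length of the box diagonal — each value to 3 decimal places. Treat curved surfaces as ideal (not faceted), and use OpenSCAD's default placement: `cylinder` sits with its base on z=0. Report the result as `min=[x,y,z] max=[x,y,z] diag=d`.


A = translate([-8.5, 12.6, 11.7]) cylinder(h=14.7, r=8.1) → bbox [-16.6,4.5,11.7] .. [-0.4,20.7,26.4]
B = cylinder(h=3.2, r=4) → bbox [-4,-4,0] .. [4,4,3.2]
lo = A.lo+B.lo = [-16.6-4, 4.5-4, 11.7+0] = [-20.600,0.500,11.700]
hi = A.hi+B.hi = [-0.4+4, 20.7+4, 26.4+3.2] = [3.600,24.700,29.600]
diag = √(24.2²+24.2²+17.9²) = √1491.69 = 38.622

min=[-20.600,0.500,11.700] max=[3.600,24.700,29.600] diag=38.622
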